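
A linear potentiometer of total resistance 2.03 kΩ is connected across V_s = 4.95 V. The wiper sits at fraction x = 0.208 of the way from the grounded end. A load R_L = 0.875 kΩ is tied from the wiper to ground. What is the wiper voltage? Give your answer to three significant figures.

The pot divides into 1.608 kΩ above the wiper and 0.4222 kΩ below.
Lower segment in parallel with the load: 0.4222 ‖ 0.875 = 0.2848 kΩ.
Loaded-divider output: V_out = 4.95 × 0.1505 = 0.7449 V.

V_out ≈ 0.745 V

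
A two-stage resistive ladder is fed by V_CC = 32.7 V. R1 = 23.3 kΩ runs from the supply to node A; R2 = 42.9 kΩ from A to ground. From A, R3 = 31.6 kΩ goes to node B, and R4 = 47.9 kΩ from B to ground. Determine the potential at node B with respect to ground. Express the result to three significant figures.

Looking into the second stage from A: R3 + R4 = 79.50 kΩ appears in parallel with R2.
Effective lower resistance at A: R2 ‖ 79.50 = 27.86 kΩ.
First divider: V_A = V_CC · 27.86/(23.3 + 27.86) = 17.81 V.
V_B = V_A × 0.6025 = 10.73 V.

V_B ≈ 10.7 V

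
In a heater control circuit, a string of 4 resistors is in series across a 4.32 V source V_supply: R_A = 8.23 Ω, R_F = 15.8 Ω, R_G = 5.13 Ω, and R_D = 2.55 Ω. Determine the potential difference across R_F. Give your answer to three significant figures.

Series total: ΣR = 8.23 + 15.8 + 5.13 + 2.55 = 31.71 Ω.
Voltage divider: V = V_supply · (15.80 / 31.71) = 4.32 × 0.4983 = 2.153 V.

V ≈ 2.15 V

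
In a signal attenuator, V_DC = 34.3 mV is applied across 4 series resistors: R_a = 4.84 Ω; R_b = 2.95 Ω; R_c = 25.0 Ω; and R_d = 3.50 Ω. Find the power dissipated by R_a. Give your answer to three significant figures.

P ≈ 4.32 µW

Series current I = V_DC/ΣR = 34.3/36.29 = 0.9452 mA.
P(R_a) = I²·R_a = (0.9452)² × 4.84 = 4.324 µW.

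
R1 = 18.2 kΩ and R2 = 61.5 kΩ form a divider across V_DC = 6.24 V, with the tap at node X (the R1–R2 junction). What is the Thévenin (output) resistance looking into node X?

R_th ≈ 14.0 kΩ

Looking into X with the source shorted: R_th = R1·R2/(R1+R2) = 18.20 × 61.5/79.70 = 14.04 kΩ.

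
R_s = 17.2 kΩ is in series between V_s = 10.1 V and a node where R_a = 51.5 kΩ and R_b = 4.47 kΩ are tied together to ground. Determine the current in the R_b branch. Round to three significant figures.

I ≈ 0.436 mA

Combine the parallel branches: R_p = (1/51.5 + 1/4.47)⁻¹ = 4.113 kΩ.
V_A by voltage divider: V_A = 10.1 × 4.113/(17.2 + 4.113) = 1.949 V.
Branch current I = V_A/R_b = 1.949/4.47 = 0.4360 mA.
(Equivalently: I_total = 0.4739 mA, then current-divider fraction G_k/ΣG = 0.9201.)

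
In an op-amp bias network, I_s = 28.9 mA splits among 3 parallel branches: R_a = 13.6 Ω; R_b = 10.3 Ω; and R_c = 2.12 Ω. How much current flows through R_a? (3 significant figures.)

I ≈ 3.31 mA

ΣG = 1/13.6 + 1/10.3 + 1/2.12 = 0.6423.
Current divider: I(R_a) = I_s · G_k/ΣG = 28.9 × (0.07353/0.6423) = 28.9 × 0.1145 = 3.308 mA.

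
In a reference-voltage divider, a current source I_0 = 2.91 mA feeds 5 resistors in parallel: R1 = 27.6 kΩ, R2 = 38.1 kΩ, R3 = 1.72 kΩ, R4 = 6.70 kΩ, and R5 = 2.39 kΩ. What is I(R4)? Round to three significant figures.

Conductances: ΣG = 1/27.6 + 1/38.1 + 1/1.72 + 1/6.70 + 1/2.39 = 1.212 (1/kΩ).
R4 takes the fraction G_k/ΣG = 0.1493/1.212 = 0.1232, so I = 2.91 × 0.1232 = 0.3585 mA.

I ≈ 0.358 mA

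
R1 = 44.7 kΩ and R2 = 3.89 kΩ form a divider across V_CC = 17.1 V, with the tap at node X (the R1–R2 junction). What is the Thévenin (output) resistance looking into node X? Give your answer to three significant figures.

With V_CC suppressed (replaced by a short), R_th = R1 ‖ R2 = (44.70 × 3.89)/(44.70 + 3.89) = 3.579 kΩ.

R_th ≈ 3.58 kΩ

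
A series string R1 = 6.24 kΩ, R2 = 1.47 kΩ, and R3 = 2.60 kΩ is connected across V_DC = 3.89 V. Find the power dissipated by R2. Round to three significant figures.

The common current is I = 3.89/10.31 = 0.3773 mA.
P = I²R = 0.1424 × 1.47 = 0.2093 mW.

P ≈ 0.209 mW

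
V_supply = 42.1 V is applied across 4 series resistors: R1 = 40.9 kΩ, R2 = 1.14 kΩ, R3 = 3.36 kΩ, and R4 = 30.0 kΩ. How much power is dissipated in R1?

The common current is I = 42.1/75.40 = 0.5584 mA.
P = I²R = 0.3118 × 40.9 = 12.75 mW.

P ≈ 12.8 mW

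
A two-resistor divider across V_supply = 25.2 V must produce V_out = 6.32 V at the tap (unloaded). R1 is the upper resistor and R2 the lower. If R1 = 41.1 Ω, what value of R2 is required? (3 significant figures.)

R2 ≈ 13.8 Ω

V_out/V_supply = R2/(R1+R2) = 0.2508.
Rearranging, R2 = R1·k/(1−k) = 41.1 × 0.3347 = 13.76 Ω.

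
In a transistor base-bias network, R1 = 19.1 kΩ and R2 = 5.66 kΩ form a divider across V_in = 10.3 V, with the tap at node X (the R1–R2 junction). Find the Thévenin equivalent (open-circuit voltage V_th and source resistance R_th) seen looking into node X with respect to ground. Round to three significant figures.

V_th is the unloaded tap voltage: V_in · R2/(R1+R2) = 10.3 × 0.2286 = 2.355 V.
With V_in suppressed (replaced by a short), R_th = R1 ‖ R2 = (19.10 × 5.66)/(19.10 + 5.66) = 4.366 kΩ.

V_th ≈ 2.35 V, R_th ≈ 4.37 kΩ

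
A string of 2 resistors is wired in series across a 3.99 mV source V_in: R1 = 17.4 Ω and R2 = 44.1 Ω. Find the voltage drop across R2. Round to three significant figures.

V ≈ 2.86 mV

Series total: ΣR = 17.4 + 44.1 = 61.50 Ω.
By the voltage-divider rule, V = 3.99 × 44.10/61.50 = 2.861 mV.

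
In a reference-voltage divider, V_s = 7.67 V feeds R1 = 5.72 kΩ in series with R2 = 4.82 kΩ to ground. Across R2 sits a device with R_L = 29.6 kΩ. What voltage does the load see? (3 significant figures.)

V_out ≈ 3.22 V

First combine the lower leg with the load: R2 ‖ R_L = 4.145 kΩ.
Voltage divider with the loaded lower leg: V_out = 7.67 × 4.145/(5.72 + 4.145) = 7.67 × 0.4202 = 3.223 V.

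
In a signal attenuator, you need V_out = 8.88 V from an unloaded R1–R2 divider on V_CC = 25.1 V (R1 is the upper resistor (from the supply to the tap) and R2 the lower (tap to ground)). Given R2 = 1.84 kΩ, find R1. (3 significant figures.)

V_out/V_CC = R2/(R1+R2) = 0.3538.
R1 = R2·(1/k − 1) = 1.84 × 1.827 = 3.361 kΩ.

R1 ≈ 3.36 kΩ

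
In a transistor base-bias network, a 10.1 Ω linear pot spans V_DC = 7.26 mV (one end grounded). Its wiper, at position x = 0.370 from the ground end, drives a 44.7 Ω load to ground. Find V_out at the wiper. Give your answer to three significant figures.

Lower segment x·R_p = 3.737 Ω; upper segment (1−x)·R_p = 6.363 Ω.
(x·R_p) ‖ R_L = 3.449 Ω.
Loaded-divider output: V_out = 7.26 × 0.3515 = 2.552 mV.
(Unloaded: V_out = x·V_DC = 2.69 mV.)

V_out ≈ 2.55 mV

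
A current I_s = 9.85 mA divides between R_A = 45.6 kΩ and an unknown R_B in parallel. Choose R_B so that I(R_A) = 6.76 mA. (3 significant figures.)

R_B ≈ 99.8 kΩ

The fraction through R_A equals R_B/(R_A+R_B).
6.76/9.85 = R_B/(R_A + R_B) → R_B = R_A · (0.6863)/(1 − 0.6863) = 45.6 × 2.188 = 99.76 kΩ.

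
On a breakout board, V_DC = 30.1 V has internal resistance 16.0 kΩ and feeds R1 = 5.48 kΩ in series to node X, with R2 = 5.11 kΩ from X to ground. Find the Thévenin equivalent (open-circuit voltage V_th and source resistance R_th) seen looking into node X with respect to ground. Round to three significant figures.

V_th ≈ 5.78 V, R_th ≈ 4.13 kΩ

R1' = 16.0 + 5.48 = 21.48 kΩ (source resistance + R1).
V_th is the unloaded tap voltage: V_DC · R2/(R1'+R2) = 30.1 × 0.1922 = 5.785 V.
Looking into X with the source shorted: R_th = R1'·R2/(R1'+R2) = 21.48 × 5.11/26.59 = 4.128 kΩ.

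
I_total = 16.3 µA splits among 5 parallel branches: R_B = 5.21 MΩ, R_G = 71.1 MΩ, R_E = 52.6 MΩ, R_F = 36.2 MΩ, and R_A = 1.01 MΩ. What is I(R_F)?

ΣG = 1/5.21 + 1/71.1 + 1/52.6 + 1/36.2 + 1/1.01 = 1.243.
R_F takes the fraction G_k/ΣG = 0.02762/1.243 = 0.02223, so I = 16.3 × 0.02223 = 0.3623 µA.

I ≈ 0.362 µA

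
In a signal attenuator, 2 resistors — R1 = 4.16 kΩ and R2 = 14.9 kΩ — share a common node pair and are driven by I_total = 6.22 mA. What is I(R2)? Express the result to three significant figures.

I ≈ 1.36 mA

Two-branch current divider: I_k = I_total · R_other/(R_1 + R_2).
I(R2) = 6.22 × 4.16/(4.16 + 14.9) = 6.22 × 0.2183 = 1.358 mA.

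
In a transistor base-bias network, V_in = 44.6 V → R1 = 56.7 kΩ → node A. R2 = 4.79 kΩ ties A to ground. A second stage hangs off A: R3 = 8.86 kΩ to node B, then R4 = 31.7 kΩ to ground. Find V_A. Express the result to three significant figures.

V_A ≈ 3.13 V

The second stage (R3 + R4 = 40.56 kΩ) loads node A in parallel with R2.
R2 ‖ (R3+R4) = 4.284 kΩ.
First divider: V_A = V_in · 4.284/(56.7 + 4.284) = 3.133 V.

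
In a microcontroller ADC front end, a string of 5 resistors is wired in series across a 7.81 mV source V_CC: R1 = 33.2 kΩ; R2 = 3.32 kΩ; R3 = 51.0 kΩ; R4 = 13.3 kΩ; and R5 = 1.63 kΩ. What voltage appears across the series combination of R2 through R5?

Total series resistance ΣR = 33.2 + 3.32 + 51.0 + 13.3 + 1.63 = 102.5 kΩ.
R_{R2..R5} = 3.32 + 51.0 + 13.3 + 1.63 = 69.25 kΩ.
By the voltage-divider rule, V = 7.81 × 69.25/102.5 = 5.279 mV.

V ≈ 5.28 mV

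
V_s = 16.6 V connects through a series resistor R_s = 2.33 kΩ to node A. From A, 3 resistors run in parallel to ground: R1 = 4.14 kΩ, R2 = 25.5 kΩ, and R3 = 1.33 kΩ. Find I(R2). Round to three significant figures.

Combine the parallel branches: R_p = (1/4.14 + 1/25.5 + 1/1.33)⁻¹ = 0.9684 kΩ.
V_A by voltage divider: V_A = 16.6 × 0.9684/(2.33 + 0.9684) = 4.874 V.
Branch current I = V_A/R2 = 4.874/25.5 = 0.1911 mA.

I ≈ 0.191 mA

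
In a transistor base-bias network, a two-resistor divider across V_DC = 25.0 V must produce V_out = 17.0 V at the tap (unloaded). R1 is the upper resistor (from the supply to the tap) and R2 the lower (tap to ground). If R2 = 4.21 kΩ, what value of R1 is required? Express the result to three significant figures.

R1 ≈ 1.98 kΩ

The divider ratio is R2/(R1+R2) = 17.0/25.0 = 0.6800.
Rearranging, R1 = R2·(1−k)/k = 4.21 × 0.4706 = 1.981 kΩ.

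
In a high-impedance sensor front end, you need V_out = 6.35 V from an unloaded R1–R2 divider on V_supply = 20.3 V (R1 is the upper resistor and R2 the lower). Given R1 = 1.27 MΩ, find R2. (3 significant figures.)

R2 ≈ 0.578 MΩ

V_out/V_supply = R2/(R1+R2) = 0.3128.
So R2 = R1 · V_out/(V_supply − V_out) = 1.27 × 6.35/(20.3 − 6.35) = 1.27 × 0.4552 = 0.5781 MΩ.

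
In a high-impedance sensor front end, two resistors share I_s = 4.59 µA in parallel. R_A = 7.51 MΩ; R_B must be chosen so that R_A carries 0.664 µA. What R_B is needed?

R_B ≈ 1.27 MΩ

Two-branch current divider: I_A = I_s · R_B/(R_A + R_B).
0.664/4.59 = R_B/(R_A + R_B) → R_B = R_A · (0.1447)/(1 − 0.1447) = 7.51 × 0.1691 = 1.270 MΩ.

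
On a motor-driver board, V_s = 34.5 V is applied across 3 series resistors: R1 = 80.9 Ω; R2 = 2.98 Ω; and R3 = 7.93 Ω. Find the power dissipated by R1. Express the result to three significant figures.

Series current I = V_s/ΣR = 34.5/91.81 = 0.3758 A.
P = I²R = 0.1412 × 80.9 = 11.42 W.

P ≈ 11.4 W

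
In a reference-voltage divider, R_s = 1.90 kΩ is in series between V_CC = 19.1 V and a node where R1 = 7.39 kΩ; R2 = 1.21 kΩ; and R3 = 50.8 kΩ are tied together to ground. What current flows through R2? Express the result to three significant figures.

I ≈ 5.51 mA

Combine the parallel branches: R_p = (1/7.39 + 1/1.21 + 1/50.8)⁻¹ = 1.019 kΩ.
V_A = 19.1 × 1.019/2.919 = 6.667 V.
Branch current I = V_A/R2 = 6.667/1.21 = 5.510 mA.
(Check via current divider: I_total = 6.544 mA; share G_k/ΣG = 0.8421 → same result.)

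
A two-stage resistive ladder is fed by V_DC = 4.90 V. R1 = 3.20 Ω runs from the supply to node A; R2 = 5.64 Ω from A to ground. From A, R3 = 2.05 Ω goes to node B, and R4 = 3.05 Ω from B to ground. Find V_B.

Node A sees R2 in parallel with the series input of stage 2, R3 + R4 = 5.100 Ω.
Effective lower resistance at A: R2 ‖ 5.100 = 2.678 Ω.
So V_A = 4.90 × 0.4556 = 2.233 V.
Stage 2 is unloaded, so V_B = V_A · R4/(R3+R4) = 2.233 × 3.05/5.100 = 1.335 V.

V_B ≈ 1.34 V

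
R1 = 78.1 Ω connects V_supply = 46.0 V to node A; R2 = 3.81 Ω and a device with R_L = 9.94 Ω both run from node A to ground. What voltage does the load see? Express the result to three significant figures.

R2 ‖ R_L = (3.81 × 9.94)/(3.81 + 9.94) = 2.754 Ω.
Now apply the divider: V_out = 46.0 × 0.03406 = 1.567 V.

V_out ≈ 1.57 V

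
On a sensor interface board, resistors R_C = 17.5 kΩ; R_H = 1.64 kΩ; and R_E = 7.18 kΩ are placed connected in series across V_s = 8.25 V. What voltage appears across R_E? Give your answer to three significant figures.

Series total: ΣR = 17.5 + 1.64 + 7.18 = 26.32 kΩ.
By the voltage-divider rule, V = 8.25 × 7.180/26.32 = 2.251 V.

V ≈ 2.25 V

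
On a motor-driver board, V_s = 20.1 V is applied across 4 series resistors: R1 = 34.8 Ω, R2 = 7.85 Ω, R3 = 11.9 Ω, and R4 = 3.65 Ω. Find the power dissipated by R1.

P ≈ 4.15 W

The common current is I = 20.1/58.20 = 0.3454 A.
V(R1) = I·R = 12.02 V; P = V·I = 12.02 × 0.3454 = 4.151 W.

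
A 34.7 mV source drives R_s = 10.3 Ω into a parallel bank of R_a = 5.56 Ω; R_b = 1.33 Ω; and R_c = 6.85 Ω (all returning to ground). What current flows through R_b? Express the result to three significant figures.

I ≈ 2.16 mA

Equivalent of the parallel group: R_p = 0.9279 Ω.
V_A by voltage divider: V_A = 34.7 × 0.9279/(10.3 + 0.9279) = 2.868 mV.
Branch current I = V_A/R_b = 2.868/1.33 = 2.156 mA.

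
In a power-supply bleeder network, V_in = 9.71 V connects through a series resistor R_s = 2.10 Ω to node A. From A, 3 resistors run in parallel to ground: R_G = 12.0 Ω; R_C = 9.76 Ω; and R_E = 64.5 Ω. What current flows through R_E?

Parallel bank: R_p = 1/(1/12.0 + 1/9.76 + 1/64.5) = 4.968 Ω.
Node voltage V_A = V_in · R_p/(R_s + R_p) = 9.71 × 0.7029 = 6.825 V.
Branch current I = V_A/R_E = 6.825/64.5 = 0.1058 A.
(Check via current divider: I_total = 1.374 A; share G_k/ΣG = 0.07702 → same result.)

I ≈ 0.106 A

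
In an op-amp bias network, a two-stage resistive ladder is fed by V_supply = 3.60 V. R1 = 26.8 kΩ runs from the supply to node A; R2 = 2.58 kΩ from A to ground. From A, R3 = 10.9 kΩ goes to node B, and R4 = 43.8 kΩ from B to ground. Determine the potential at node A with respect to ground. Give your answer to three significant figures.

Node A sees R2 in parallel with the series input of stage 2, R3 + R4 = 54.70 kΩ.
Effective lower resistance at A: R2 ‖ 54.70 = 2.464 kΩ.
V_A = 3.60 × 2.464/(26.8 + 2.464) = 0.3031 V.

V_A ≈ 0.303 V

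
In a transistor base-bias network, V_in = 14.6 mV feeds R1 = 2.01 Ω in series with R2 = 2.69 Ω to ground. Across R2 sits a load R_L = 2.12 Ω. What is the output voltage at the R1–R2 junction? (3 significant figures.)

First combine the lower leg with the load: R2 ‖ R_L = 1.186 Ω.
Then V_out = V_in · R2'/(R1 + R2') = 14.6 × 1.186/3.196 = 5.417 mV.

V_out ≈ 5.42 mV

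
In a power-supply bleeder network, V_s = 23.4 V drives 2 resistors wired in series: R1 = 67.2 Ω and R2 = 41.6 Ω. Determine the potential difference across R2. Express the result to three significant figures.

Total series resistance ΣR = 67.2 + 41.6 = 108.8 Ω.
By the voltage-divider rule, V = 23.4 × 41.60/108.8 = 8.947 V.

V ≈ 8.95 V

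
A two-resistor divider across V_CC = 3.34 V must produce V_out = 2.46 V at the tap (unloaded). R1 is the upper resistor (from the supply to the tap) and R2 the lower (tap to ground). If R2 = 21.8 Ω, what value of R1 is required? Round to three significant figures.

R1 ≈ 7.80 Ω

V_out/V_CC = R2/(R1+R2) = 0.7365.
R1 = R2·(1/k − 1) = 21.8 × 0.3577 = 7.798 Ω.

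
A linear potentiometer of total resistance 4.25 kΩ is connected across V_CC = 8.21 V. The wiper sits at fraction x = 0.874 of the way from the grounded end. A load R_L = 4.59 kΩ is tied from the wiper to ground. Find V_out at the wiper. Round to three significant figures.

V_out ≈ 6.51 V

The pot divides into 0.5355 kΩ above the wiper and 3.715 kΩ below.
R_L loads the lower segment: effective lower R = 2.053 kΩ.
V_out = 8.21 × 2.053/(0.5355 + 2.053) = 6.512 V.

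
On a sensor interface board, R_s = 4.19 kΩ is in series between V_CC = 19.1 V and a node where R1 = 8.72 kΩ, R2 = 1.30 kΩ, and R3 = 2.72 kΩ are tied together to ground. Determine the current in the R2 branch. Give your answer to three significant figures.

I ≈ 2.35 mA

Parallel bank: R_p = 1/(1/8.72 + 1/1.30 + 1/2.72) = 0.7990 kΩ.
V_A = 19.1 × 0.7990/4.989 = 3.059 V.
I(R2) = V_A / R2 = 3.059/1.30 = 2.353 mA.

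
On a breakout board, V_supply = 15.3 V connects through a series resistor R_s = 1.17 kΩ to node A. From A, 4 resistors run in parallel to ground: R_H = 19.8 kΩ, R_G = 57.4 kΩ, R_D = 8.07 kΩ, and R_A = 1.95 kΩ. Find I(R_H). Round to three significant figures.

I ≈ 0.424 mA

Parallel bank: R_p = 1/(1/19.8 + 1/57.4 + 1/8.07 + 1/1.95) = 1.419 kΩ.
V_A by voltage divider: V_A = 15.3 × 1.419/(1.17 + 1.419) = 8.386 V.
Branch current I = V_A/R_H = 8.386/19.8 = 0.4235 mA.
(Check via current divider: I_total = 5.909 mA; share G_k/ΣG = 0.07167 → same result.)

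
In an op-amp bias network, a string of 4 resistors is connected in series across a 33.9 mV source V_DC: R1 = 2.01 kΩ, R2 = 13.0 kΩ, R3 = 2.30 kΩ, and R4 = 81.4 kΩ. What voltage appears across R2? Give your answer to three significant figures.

V ≈ 4.46 mV

Total series resistance ΣR = 2.01 + 13.0 + 2.30 + 81.4 = 98.71 kΩ.
Voltage divider: V = V_DC · (13.00 / 98.71) = 33.9 × 0.1317 = 4.465 mV.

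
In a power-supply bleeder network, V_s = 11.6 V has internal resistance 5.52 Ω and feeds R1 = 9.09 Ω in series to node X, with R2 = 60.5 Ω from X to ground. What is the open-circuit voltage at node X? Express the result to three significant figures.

R1' = 5.52 + 9.09 = 14.61 Ω (source resistance + R1).
With X open, the divider is unloaded: V_th = 11.6 × 60.5/75.11 = 9.344 V.

V_th ≈ 9.34 V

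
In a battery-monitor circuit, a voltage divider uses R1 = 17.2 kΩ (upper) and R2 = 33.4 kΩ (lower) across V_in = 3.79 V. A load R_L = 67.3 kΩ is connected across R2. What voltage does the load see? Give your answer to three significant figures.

The load sits in parallel with R2, giving an effective lower resistance R2' = R2·R_L/(R2+R_L) = 22.32 kΩ.
Then V_out = V_in · R2'/(R1 + R2') = 3.79 × 22.32/39.52 = 2.141 V.

V_out ≈ 2.14 V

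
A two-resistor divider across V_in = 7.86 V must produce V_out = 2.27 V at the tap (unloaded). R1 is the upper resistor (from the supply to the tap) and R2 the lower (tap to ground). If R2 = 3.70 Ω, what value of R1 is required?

Required fraction k = V_out/V_in = 0.2888.
Rearranging, R1 = R2·(1−k)/k = 3.70 × 2.463 = 9.111 Ω.

R1 ≈ 9.11 Ω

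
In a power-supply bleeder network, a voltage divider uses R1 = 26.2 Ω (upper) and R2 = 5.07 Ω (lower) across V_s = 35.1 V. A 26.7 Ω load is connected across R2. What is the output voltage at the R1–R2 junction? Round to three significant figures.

V_out ≈ 4.91 V

First combine the lower leg with the load: R2 ‖ R_L = 4.261 Ω.
Voltage divider with the loaded lower leg: V_out = 35.1 × 4.261/(26.2 + 4.261) = 35.1 × 0.1399 = 4.910 V.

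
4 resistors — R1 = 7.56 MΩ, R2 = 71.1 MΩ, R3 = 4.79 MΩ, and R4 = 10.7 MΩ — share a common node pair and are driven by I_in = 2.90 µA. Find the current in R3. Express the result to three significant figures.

I ≈ 1.35 µA

ΣG = 1/7.56 + 1/71.1 + 1/4.79 + 1/10.7 = 0.4486.
By the current-divider rule, I = I_in · G_k/ΣG = 2.90 × 0.4654 = 1.350 µA.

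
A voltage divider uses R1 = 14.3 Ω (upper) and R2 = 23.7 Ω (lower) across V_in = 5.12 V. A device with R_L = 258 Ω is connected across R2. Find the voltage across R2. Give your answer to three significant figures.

V_out ≈ 3.09 V

R2 ‖ R_L = (23.7 × 258)/(23.7 + 258) = 21.71 Ω.
Now apply the divider: V_out = 5.12 × 0.6028 = 3.087 V.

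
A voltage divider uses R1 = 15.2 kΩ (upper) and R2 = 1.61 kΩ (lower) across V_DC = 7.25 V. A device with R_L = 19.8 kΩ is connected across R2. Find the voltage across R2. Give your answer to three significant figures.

The load sits in parallel with R2, giving an effective lower resistance R2' = R2·R_L/(R2+R_L) = 1.489 kΩ.
Voltage divider with the loaded lower leg: V_out = 7.25 × 1.489/(15.2 + 1.489) = 7.25 × 0.08922 = 0.6468 V.
(Unloaded it would be 0.694 V; the load pulls it down.)

V_out ≈ 0.647 V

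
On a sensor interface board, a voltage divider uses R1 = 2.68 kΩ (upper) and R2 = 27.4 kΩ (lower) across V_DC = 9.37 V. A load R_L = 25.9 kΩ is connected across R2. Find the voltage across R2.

R2 ‖ R_L = (27.4 × 25.9)/(27.4 + 25.9) = 13.31 kΩ.
Voltage divider with the loaded lower leg: V_out = 9.37 × 13.31/(2.68 + 13.31) = 9.37 × 0.8324 = 7.800 V.

V_out ≈ 7.80 V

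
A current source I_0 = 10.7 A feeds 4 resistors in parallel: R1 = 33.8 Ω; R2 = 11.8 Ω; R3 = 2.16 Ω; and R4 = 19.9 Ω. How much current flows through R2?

I ≈ 1.44 A

Total conductance ΣG = 1/33.8 + 1/11.8 + 1/2.16 + 1/19.9 = 0.6275 (units of 1/Ω).
By the current-divider rule, I = I_0 · G_k/ΣG = 10.7 × 0.1350 = 1.445 A.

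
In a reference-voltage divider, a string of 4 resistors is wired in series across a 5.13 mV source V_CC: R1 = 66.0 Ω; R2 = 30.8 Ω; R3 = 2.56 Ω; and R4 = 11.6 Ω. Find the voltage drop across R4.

V ≈ 0.536 mV

Series total: ΣR = 66.0 + 30.8 + 2.56 + 11.6 = 111.0 Ω.
By the voltage-divider rule, V = 5.13 × 11.60/111.0 = 0.5363 mV.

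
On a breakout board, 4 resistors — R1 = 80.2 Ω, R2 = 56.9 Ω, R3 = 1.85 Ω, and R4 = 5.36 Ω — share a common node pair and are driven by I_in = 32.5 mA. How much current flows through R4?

I ≈ 8.01 mA

Conductances: ΣG = 1/80.2 + 1/56.9 + 1/1.85 + 1/5.36 = 0.7572 (1/Ω).
By the current-divider rule, I = I_in · G_k/ΣG = 32.5 × 0.2464 = 8.008 mA.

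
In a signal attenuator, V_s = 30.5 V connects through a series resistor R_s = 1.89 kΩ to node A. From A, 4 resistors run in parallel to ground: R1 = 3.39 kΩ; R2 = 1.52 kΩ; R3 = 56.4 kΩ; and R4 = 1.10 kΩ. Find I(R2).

I ≈ 4.41 mA

Parallel bank: R_p = 1/(1/3.39 + 1/1.52 + 1/56.4 + 1/1.10) = 0.5320 kΩ.
V_A = 30.5 × 0.5320/2.422 = 6.699 V.
Branch current I = V_A/R2 = 6.699/1.52 = 4.408 mA.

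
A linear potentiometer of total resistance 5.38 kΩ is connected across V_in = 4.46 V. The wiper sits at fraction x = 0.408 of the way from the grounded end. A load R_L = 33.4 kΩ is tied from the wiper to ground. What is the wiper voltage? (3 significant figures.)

V_out ≈ 1.75 V

Lower segment x·R_p = 2.195 kΩ; upper segment (1−x)·R_p = 3.185 kΩ.
Lower segment in parallel with the load: 2.195 ‖ 33.4 = 2.060 kΩ.
Then V_out = V_in · 2.060/(3.185 + 2.060) = 1.752 V.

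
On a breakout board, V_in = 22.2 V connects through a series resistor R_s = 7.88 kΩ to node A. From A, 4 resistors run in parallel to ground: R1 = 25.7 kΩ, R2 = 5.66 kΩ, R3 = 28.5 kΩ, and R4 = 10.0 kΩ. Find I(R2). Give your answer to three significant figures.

I ≈ 1.04 mA

Equivalent of the parallel group: R_p = 2.852 kΩ.
V_A by voltage divider: V_A = 22.2 × 2.852/(7.88 + 2.852) = 5.899 V.
I(R2) = V_A / R2 = 5.899/5.66 = 1.042 mA.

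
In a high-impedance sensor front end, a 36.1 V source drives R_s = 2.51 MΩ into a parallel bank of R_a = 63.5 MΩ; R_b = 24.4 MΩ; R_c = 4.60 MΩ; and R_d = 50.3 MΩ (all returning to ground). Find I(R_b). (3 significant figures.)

Combine the parallel branches: R_p = (1/63.5 + 1/24.4 + 1/4.60 + 1/50.3)⁻¹ = 3.401 MΩ.
V_A by voltage divider: V_A = 36.1 × 3.401/(2.51 + 3.401) = 20.77 V.
I(R_b) = V_A / R_b = 20.77/24.4 = 0.8513 µA.

I ≈ 0.851 µA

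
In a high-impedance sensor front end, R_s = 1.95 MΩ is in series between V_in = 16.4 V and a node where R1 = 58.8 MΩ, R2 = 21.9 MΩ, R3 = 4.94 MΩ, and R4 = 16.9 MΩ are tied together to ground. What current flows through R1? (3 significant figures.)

Equivalent of the parallel group: R_p = 3.084 MΩ.
V_A by voltage divider: V_A = 16.4 × 3.084/(1.95 + 3.084) = 10.05 V.
I(R1) = V_A / R1 = 10.05/58.8 = 0.1709 µA.

I ≈ 0.171 µA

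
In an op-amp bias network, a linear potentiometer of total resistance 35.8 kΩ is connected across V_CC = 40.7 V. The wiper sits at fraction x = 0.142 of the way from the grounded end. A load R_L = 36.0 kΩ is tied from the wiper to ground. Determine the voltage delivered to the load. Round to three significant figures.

The pot divides into 30.72 kΩ above the wiper and 5.084 kΩ below.
(x·R_p) ‖ R_L = 4.455 kΩ.
Loaded-divider output: V_out = 40.7 × 0.1267 = 5.155 V.
(Unloaded: V_out = x·V_CC = 5.78 V.)

V_out ≈ 5.15 V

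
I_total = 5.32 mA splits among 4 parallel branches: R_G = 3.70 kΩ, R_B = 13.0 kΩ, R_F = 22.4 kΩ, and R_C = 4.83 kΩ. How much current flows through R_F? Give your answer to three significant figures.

I ≈ 0.397 mA

ΣG = 1/3.70 + 1/13.0 + 1/22.4 + 1/4.83 = 0.5989.
Current divider: I(R_F) = I_total · G_k/ΣG = 5.32 × (0.04464/0.5989) = 5.32 × 0.07454 = 0.3966 mA.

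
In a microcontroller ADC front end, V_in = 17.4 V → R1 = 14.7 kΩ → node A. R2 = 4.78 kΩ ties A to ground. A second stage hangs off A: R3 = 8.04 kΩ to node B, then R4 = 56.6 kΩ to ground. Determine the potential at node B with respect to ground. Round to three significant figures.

Looking into the second stage from A: R3 + R4 = 64.64 kΩ appears in parallel with R2.
Effective lower resistance at A: R2 ‖ 64.64 = 4.451 kΩ.
So V_A = 17.4 × 0.2324 = 4.044 V.
Then the unloaded second divider: V_B = V_A × R4/(R3+R4) = 4.044 × 0.8756 = 3.541 V.

V_B ≈ 3.54 V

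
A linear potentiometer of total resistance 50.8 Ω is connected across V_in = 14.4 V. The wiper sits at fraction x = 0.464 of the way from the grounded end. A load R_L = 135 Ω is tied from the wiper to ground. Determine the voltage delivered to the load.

V_out ≈ 6.11 V

The pot divides into 27.23 Ω above the wiper and 23.57 Ω below.
(x·R_p) ‖ R_L = 20.07 Ω.
Loaded-divider output: V_out = 14.4 × 0.4243 = 6.110 V.
(Unloaded: V_out = x·V_in = 6.68 V.)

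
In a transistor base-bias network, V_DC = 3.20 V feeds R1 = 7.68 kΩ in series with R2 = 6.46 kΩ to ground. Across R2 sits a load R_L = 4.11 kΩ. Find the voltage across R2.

R2 ‖ R_L = (6.46 × 4.11)/(6.46 + 4.11) = 2.512 kΩ.
Now apply the divider: V_out = 3.20 × 0.2465 = 0.7887 V.

V_out ≈ 0.789 V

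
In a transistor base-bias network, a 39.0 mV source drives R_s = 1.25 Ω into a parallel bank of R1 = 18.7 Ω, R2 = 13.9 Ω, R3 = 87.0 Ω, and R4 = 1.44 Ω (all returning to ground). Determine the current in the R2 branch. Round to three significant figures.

I ≈ 1.38 mA

Parallel bank: R_p = 1/(1/18.7 + 1/13.9 + 1/87.0 + 1/1.44) = 1.203 Ω.
V_A by voltage divider: V_A = 39.0 × 1.203/(1.25 + 1.203) = 19.13 mV.
Branch current I = V_A/R2 = 19.13/13.9 = 1.376 mA.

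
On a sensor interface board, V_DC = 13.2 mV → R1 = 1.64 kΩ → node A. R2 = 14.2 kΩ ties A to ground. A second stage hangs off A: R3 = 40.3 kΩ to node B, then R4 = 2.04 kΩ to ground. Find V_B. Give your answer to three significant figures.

Node A sees R2 in parallel with the series input of stage 2, R3 + R4 = 42.34 kΩ.
R2 ‖ (R3+R4) = 10.63 kΩ.
First divider: V_A = V_DC · 10.63/(1.64 + 10.63) = 11.44 mV.
Stage 2 is unloaded, so V_B = V_A · R4/(R3+R4) = 11.44 × 2.04/42.34 = 0.5510 mV.

V_B ≈ 0.551 mV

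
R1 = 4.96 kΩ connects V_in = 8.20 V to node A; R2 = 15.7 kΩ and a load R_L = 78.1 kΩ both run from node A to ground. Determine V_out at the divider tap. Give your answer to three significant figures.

First combine the lower leg with the load: R2 ‖ R_L = 13.07 kΩ.
Now apply the divider: V_out = 8.20 × 0.7249 = 5.944 V.

V_out ≈ 5.94 V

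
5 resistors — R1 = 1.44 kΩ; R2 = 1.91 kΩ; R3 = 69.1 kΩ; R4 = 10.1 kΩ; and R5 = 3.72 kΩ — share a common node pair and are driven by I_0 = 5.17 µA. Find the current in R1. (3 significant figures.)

I ≈ 2.24 µA

Total conductance ΣG = 1/1.44 + 1/1.91 + 1/69.1 + 1/10.1 + 1/3.72 = 1.600 (units of 1/kΩ).
R1 takes the fraction G_k/ΣG = 0.6944/1.600 = 0.4339, so I = 5.17 × 0.4339 = 2.243 µA.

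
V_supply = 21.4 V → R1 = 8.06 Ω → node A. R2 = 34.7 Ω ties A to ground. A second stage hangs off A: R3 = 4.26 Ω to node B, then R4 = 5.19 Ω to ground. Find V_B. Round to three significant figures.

The second stage (R3 + R4 = 9.450 Ω) loads node A in parallel with R2.
R2 ‖ (R3+R4) = 7.427 Ω.
So V_A = 21.4 × 0.4796 = 10.26 V.
Then the unloaded second divider: V_B = V_A × R4/(R3+R4) = 10.26 × 0.5492 = 5.636 V.

V_B ≈ 5.64 V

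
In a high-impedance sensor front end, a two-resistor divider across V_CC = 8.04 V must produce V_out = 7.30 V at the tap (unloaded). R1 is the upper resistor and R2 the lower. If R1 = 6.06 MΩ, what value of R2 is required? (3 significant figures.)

R2 ≈ 59.8 MΩ

Required fraction k = V_out/V_CC = 0.9080.
So R2 = R1 · V_out/(V_CC − V_out) = 6.06 × 7.30/(8.04 − 7.30) = 6.06 × 9.865 = 59.78 MΩ.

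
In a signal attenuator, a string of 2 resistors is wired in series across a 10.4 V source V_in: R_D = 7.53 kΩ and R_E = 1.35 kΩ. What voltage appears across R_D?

Series total: ΣR = 7.53 + 1.35 = 8.880 kΩ.
Voltage divider: V = V_in · (7.530 / 8.880) = 10.4 × 0.8480 = 8.819 V.

V ≈ 8.82 V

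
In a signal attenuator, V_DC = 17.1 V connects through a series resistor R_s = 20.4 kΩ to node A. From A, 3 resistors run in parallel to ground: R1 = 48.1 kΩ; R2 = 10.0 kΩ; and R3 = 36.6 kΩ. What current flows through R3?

I ≈ 0.116 mA

Parallel bank: R_p = 1/(1/48.1 + 1/10.0 + 1/36.6) = 6.752 kΩ.
V_A = 17.1 × 6.752/27.15 = 4.252 V.
Branch current I = V_A/R3 = 4.252/36.6 = 0.1162 mA.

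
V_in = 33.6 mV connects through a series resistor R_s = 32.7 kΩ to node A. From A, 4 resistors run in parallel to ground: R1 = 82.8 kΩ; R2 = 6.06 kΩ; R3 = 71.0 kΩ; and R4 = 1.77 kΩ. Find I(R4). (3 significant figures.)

Equivalent of the parallel group: R_p = 1.322 kΩ.
V_A = 33.6 × 1.322/34.02 = 1.306 mV.
Branch current I = V_A/R4 = 1.306/1.77 = 0.7379 µA.

I ≈ 0.738 µA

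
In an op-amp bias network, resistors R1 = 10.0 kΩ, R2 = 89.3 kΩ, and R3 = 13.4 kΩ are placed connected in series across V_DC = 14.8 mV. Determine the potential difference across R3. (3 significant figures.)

ΣR = 10.0 + 89.3 + 13.4 = 112.7 kΩ.
By the voltage-divider rule, V = 14.8 × 13.40/112.7 = 1.760 mV.

V ≈ 1.76 mV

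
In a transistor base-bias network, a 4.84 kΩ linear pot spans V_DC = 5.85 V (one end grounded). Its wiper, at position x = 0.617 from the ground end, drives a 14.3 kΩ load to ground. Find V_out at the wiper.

V_out ≈ 3.34 V

The pot divides into 1.854 kΩ above the wiper and 2.986 kΩ below.
(x·R_p) ‖ R_L = 2.470 kΩ.
Loaded-divider output: V_out = 5.85 × 0.5713 = 3.342 V.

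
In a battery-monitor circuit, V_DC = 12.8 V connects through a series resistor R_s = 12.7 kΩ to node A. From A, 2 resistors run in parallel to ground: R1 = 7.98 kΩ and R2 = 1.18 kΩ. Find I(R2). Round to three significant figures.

Combine the parallel branches: R_p = (1/7.98 + 1/1.18)⁻¹ = 1.028 kΩ.
V_A by voltage divider: V_A = 12.8 × 1.028/(12.7 + 1.028) = 0.9585 V.
Branch current I = V_A/R2 = 0.9585/1.18 = 0.8123 mA.

I ≈ 0.812 mA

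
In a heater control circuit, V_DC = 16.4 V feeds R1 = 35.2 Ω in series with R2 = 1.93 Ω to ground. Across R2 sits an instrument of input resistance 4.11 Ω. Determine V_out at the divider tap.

R2 ‖ R_L = (1.93 × 4.11)/(1.93 + 4.11) = 1.313 Ω.
Then V_out = V_DC · R2'/(R1 + R2') = 16.4 × 1.313/36.51 = 0.5899 V.

V_out ≈ 0.590 V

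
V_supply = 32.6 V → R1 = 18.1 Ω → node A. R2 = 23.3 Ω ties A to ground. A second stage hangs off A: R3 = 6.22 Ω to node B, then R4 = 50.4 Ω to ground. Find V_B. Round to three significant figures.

Looking into the second stage from A: R3 + R4 = 56.62 Ω appears in parallel with R2.
Effective lower resistance at A: R2 ‖ 56.62 = 16.51 Ω.
So V_A = 32.6 × 0.4770 = 15.55 V.
Then the unloaded second divider: V_B = V_A × R4/(R3+R4) = 15.55 × 0.8901 = 13.84 V.

V_B ≈ 13.8 V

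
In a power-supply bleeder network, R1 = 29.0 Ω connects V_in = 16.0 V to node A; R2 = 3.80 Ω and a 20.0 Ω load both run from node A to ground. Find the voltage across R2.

The load sits in parallel with R2, giving an effective lower resistance R2' = R2·R_L/(R2+R_L) = 3.193 Ω.
Voltage divider with the loaded lower leg: V_out = 16.0 × 3.193/(29.0 + 3.193) = 16.0 × 0.09919 = 1.587 V.

V_out ≈ 1.59 V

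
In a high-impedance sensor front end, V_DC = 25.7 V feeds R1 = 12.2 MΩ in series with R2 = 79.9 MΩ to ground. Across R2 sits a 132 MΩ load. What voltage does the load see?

R2 ‖ R_L = (79.9 × 132)/(79.9 + 132) = 49.77 MΩ.
Now apply the divider: V_out = 25.7 × 0.8031 = 20.64 V.
(Unloaded it would be 22.3 V; the load pulls it down.)

V_out ≈ 20.6 V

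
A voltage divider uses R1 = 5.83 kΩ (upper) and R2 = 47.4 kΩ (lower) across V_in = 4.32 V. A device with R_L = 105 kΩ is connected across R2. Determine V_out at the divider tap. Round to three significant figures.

First combine the lower leg with the load: R2 ‖ R_L = 32.66 kΩ.
Then V_out = V_in · R2'/(R1 + R2') = 4.32 × 32.66/38.49 = 3.666 V.
(Unloaded it would be 3.85 V; the load pulls it down.)

V_out ≈ 3.67 V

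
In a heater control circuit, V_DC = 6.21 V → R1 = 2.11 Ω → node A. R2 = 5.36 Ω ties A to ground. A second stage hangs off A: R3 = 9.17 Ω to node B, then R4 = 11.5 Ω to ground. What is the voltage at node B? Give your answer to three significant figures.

Node A sees R2 in parallel with the series input of stage 2, R3 + R4 = 20.67 Ω.
Effective lower resistance at A: R2 ‖ 20.67 = 4.256 Ω.
V_A = 6.21 × 4.256/(2.11 + 4.256) = 4.152 V.
Then the unloaded second divider: V_B = V_A × R4/(R3+R4) = 4.152 × 0.5564 = 2.310 V.

V_B ≈ 2.31 V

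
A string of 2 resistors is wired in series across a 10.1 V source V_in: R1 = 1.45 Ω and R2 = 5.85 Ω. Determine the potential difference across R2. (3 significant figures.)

V ≈ 8.09 V

ΣR = 1.45 + 5.85 = 7.300 Ω.
V = V_in · R/ΣR = 10.1 × 0.8014 = 8.094 V.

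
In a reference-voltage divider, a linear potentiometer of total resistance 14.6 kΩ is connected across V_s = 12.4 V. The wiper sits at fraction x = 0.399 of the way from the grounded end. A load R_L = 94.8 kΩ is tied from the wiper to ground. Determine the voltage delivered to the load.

Split the track: R_lower = x·R_p = 5.825 kΩ, R_upper = (1−x)·R_p = 8.775 kΩ.
Lower segment in parallel with the load: 5.825 ‖ 94.8 = 5.488 kΩ.
Then V_out = V_s · 5.488/(8.775 + 5.488) = 4.771 V.
(Unloaded: V_out = x·V_s = 4.95 V.)

V_out ≈ 4.77 V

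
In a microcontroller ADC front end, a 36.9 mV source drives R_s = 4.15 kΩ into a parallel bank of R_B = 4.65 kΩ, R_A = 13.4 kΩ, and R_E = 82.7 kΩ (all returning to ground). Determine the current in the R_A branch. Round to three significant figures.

Equivalent of the parallel group: R_p = 3.314 kΩ.
Node voltage V_A = V_DC · R_p/(R_s + R_p) = 36.9 × 0.4440 = 16.38 mV.
I(R_A) = V_A / R_A = 16.38/13.4 = 1.223 µA.

I ≈ 1.22 µA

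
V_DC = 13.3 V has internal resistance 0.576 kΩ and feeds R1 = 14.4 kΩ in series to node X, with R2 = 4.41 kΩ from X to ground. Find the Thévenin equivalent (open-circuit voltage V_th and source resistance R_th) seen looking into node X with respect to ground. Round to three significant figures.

V_th ≈ 3.03 V, R_th ≈ 3.41 kΩ

R1' = 0.576 + 14.4 = 14.98 kΩ (source resistance + R1).
Open-circuit (no load on X): V_th = V_DC · R2/(R1' + R2) = 13.3 × 4.41/(14.98 + 4.41) = 3.026 V.
Zeroing V_DC shorts the top of R1' to ground, so R_th = R1' ‖ R2 = 3.407 kΩ.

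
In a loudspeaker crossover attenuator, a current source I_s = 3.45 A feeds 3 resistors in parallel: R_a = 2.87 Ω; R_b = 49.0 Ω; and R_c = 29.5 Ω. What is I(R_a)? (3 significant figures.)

I ≈ 2.98 A

Total conductance ΣG = 1/2.87 + 1/49.0 + 1/29.5 = 0.4027 (units of 1/Ω).
R_a takes the fraction G_k/ΣG = 0.3484/0.4027 = 0.8652, so I = 3.45 × 0.8652 = 2.985 A.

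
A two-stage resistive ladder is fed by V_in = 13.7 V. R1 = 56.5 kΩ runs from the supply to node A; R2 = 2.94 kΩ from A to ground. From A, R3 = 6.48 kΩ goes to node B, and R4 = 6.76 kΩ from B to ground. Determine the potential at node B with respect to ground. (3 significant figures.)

Looking into the second stage from A: R3 + R4 = 13.24 kΩ appears in parallel with R2.
Effective lower resistance at A: R2 ‖ 13.24 = 2.406 kΩ.
V_A = 13.7 × 2.406/(56.5 + 2.406) = 0.5595 V.
V_B = V_A × 0.5106 = 0.2857 V.

V_B ≈ 0.286 V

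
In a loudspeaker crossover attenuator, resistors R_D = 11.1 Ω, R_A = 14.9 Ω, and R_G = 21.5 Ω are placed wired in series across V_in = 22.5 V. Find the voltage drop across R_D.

Series total: ΣR = 11.1 + 14.9 + 21.5 = 47.50 Ω.
Voltage divider: V = V_in · (11.10 / 47.50) = 22.5 × 0.2337 = 5.258 V.

V ≈ 5.26 V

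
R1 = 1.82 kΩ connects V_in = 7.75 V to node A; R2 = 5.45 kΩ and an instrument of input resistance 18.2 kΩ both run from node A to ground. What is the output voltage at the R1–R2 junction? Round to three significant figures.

R2 ‖ R_L = (5.45 × 18.2)/(5.45 + 18.2) = 4.194 kΩ.
Voltage divider with the loaded lower leg: V_out = 7.75 × 4.194/(1.82 + 4.194) = 7.75 × 0.6974 = 5.405 V.
(Unloaded it would be 5.81 V; the load pulls it down.)

V_out ≈ 5.40 V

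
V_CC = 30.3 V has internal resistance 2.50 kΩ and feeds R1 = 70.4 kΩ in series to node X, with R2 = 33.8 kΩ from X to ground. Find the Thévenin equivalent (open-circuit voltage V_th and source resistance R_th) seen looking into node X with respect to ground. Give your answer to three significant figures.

R1' = 2.50 + 70.4 = 72.90 kΩ (source resistance + R1).
With X open, the divider is unloaded: V_th = 30.3 × 33.8/106.7 = 9.598 V.
With V_CC suppressed (replaced by a short), R_th = R1' ‖ R2 = (72.90 × 33.8)/(72.90 + 33.8) = 23.09 kΩ.

V_th ≈ 9.60 V, R_th ≈ 23.1 kΩ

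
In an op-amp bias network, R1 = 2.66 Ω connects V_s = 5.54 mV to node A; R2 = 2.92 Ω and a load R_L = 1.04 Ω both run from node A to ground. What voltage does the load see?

R2 ‖ R_L = (2.92 × 1.04)/(2.92 + 1.04) = 0.7669 Ω.
Voltage divider with the loaded lower leg: V_out = 5.54 × 0.7669/(2.66 + 0.7669) = 5.54 × 0.2238 = 1.240 mV.
(Unloaded it would be 2.90 mV; the load pulls it down.)

V_out ≈ 1.24 mV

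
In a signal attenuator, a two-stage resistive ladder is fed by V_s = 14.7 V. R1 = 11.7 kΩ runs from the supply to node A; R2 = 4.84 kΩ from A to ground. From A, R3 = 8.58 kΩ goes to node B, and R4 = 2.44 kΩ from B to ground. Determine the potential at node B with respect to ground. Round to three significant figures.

V_B ≈ 0.727 V

Looking into the second stage from A: R3 + R4 = 11.02 kΩ appears in parallel with R2.
Effective lower resistance at A: R2 ‖ 11.02 = 3.363 kΩ.
V_A = 14.7 × 3.363/(11.7 + 3.363) = 3.282 V.
Stage 2 is unloaded, so V_B = V_A · R4/(R3+R4) = 3.282 × 2.44/11.02 = 0.7267 V.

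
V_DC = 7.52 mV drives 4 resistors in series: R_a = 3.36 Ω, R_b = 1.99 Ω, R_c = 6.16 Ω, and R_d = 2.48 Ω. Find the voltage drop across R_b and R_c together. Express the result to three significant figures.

Total series resistance ΣR = 3.36 + 1.99 + 6.16 + 2.48 = 13.99 Ω.
R_{R_b..R_c} = 1.99 + 6.16 = 8.150 Ω.
Voltage divider: V = V_DC · (8.150 / 13.99) = 7.52 × 0.5826 = 4.381 mV.

V ≈ 4.38 mV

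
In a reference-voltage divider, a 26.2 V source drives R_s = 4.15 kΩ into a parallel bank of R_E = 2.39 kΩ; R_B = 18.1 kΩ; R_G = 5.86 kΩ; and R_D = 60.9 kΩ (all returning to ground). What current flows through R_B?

Equivalent of the parallel group: R_p = 1.513 kΩ.
Node voltage V_A = V_supply · R_p/(R_s + R_p) = 26.2 × 0.2672 = 7.002 V.
Branch current I = V_A/R_B = 7.002/18.1 = 0.3868 mA.
(Check via current divider: I_total = 4.626 mA; share G_k/ΣG = 0.08362 → same result.)

I ≈ 0.387 mA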